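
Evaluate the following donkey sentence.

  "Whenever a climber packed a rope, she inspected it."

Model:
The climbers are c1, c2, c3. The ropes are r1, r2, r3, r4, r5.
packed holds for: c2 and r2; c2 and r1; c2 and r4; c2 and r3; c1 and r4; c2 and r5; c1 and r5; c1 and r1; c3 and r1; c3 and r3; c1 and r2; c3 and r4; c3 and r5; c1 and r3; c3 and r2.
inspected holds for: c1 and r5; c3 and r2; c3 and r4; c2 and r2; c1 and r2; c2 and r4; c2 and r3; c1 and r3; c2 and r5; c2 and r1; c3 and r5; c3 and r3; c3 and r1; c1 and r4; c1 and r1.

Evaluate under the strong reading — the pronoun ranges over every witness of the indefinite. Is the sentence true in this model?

"it" takes "a rope" as antecedent — a donkey pronoun bound across the clause boundary.
Strong reading: for every (c,r) with packed(c,r), inspected(c,r).
Restrictor pairs: (c1,r1) ✓  (c1,r2) ✓  (c1,r3) ✓  (c1,r4) ✓  (c1,r5) ✓  (c2,r1) ✓  (c2,r2) ✓  (c2,r3) ✓  (c2,r4) ✓  (c2,r5) ✓  (c3,r1) ✓  (c3,r2) ✓  (c3,r3) ✓  (c3,r4) ✓  (c3,r5) ✓
Every restrictor pair satisfies the scope.

True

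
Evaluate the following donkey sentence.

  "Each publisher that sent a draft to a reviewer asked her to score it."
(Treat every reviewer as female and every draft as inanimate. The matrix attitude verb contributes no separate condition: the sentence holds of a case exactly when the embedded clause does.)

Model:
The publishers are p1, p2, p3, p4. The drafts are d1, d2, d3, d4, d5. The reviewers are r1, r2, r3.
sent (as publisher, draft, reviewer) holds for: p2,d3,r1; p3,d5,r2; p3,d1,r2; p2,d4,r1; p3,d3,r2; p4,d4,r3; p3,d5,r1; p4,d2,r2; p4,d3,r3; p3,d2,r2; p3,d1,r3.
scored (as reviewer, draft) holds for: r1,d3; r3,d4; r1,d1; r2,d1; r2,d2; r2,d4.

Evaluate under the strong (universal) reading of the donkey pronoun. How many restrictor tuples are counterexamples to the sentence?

"her" takes "a reviewer" as antecedent and "it" takes "a draft"; both are donkey pronouns co-varying with the restrictor.
Strong reading: for every (p,d,r) with sent(p,d,r), scored(r,d).
Restrictor triples: (p2,d3,r1)→scored(r1,d3) ✓  (p2,d4,r1)→scored(r1,d4) ✗  (p3,d1,r2)→scored(r2,d1) ✓  (p3,d1,r3)→scored(r3,d1) ✗  (p3,d2,r2)→scored(r2,d2) ✓  (p3,d3,r2)→scored(r2,d3) ✗  (p3,d5,r1)→scored(r1,d5) ✗  (p3,d5,r2)→scored(r2,d5) ✗  (p4,d2,r2)→scored(r2,d2) ✓  (p4,d3,r3)→scored(r3,d3) ✗  (p4,d4,r3)→scored(r3,d4) ✓
Counterexamples (restrictor triples failing the scope): 6.

6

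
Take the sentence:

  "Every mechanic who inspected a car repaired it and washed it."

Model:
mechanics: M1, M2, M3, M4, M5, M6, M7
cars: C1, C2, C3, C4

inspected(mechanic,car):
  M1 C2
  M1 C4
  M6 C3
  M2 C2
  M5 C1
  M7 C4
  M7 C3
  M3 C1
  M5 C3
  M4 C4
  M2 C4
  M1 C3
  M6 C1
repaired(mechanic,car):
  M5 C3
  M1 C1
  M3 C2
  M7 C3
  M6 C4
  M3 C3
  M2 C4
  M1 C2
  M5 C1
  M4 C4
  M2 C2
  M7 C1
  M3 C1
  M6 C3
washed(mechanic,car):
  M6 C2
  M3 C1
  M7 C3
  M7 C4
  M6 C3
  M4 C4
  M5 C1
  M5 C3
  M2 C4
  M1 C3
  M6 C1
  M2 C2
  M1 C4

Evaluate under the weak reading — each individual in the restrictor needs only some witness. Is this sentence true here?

False

"it" takes "a car" as antecedent — a donkey pronoun bound across the clause boundary.
Weak reading: every mechanic m with some inspected-car has at least one inspected-car c such that repaired(m,c) ∧ washed(m,c).
Per mechanic: M1:✗  M2:✓  M3:✓  M4:✓  M5:✓  M6:✓  M7:✓
M1 has no witness among its inspected-cars.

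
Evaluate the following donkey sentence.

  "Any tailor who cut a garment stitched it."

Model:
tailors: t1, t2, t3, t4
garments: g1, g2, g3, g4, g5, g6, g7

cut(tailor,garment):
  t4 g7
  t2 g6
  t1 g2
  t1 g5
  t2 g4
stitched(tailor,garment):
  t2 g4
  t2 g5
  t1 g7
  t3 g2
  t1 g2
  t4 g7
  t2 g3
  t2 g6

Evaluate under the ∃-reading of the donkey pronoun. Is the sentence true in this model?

"it" takes "a garment" as antecedent — a donkey pronoun bound across the clause boundary.
Weak reading: every tailor t with some cut-garment has at least one cut-garment g such that stitched(t,g).
Per tailor: t1:✓  t2:✓  t4:✓
Every tailor in the restrictor has a witness.

True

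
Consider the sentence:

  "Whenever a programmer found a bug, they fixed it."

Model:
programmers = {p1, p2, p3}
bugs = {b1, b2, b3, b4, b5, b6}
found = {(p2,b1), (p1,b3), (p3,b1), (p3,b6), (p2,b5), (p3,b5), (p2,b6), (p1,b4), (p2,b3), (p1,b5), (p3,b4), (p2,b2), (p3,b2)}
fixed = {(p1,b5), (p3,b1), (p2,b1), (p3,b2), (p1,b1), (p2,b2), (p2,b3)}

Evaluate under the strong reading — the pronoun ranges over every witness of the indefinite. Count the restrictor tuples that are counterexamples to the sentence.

7

"it" takes "a bug" as antecedent — a donkey pronoun bound across the clause boundary.
Strong reading: for every (p,b) with found(p,b), fixed(p,b).
Restrictor pairs: (p1,b3) ✗  (p1,b4) ✗  (p1,b5) ✓  (p2,b1) ✓  (p2,b2) ✓  (p2,b3) ✓  (p2,b5) ✗  (p2,b6) ✗  (p3,b1) ✓  (p3,b2) ✓  (p3,b4) ✗  (p3,b5) ✗  (p3,b6) ✗
Counterexamples (restrictor pairs failing the scope): 7.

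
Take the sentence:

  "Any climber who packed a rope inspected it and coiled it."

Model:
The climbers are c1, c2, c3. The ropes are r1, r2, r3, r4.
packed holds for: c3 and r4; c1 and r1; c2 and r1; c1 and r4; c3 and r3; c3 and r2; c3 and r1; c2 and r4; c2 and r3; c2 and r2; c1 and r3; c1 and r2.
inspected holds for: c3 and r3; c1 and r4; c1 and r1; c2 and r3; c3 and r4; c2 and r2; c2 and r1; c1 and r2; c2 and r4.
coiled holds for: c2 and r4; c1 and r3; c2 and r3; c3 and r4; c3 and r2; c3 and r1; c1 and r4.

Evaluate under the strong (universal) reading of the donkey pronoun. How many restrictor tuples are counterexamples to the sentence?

8

"it" takes "a rope" as antecedent — a donkey pronoun bound across the clause boundary.
Strong reading: for every (c,r) with packed(c,r), inspected(c,r) ∧ coiled(c,r).
Restrictor pairs: (c1,r1) ✗  (c1,r2) ✗  (c1,r3) ✗  (c1,r4) ✓  (c2,r1) ✗  (c2,r2) ✗  (c2,r3) ✓  (c2,r4) ✓  (c3,r1) ✗  (c3,r2) ✗  (c3,r3) ✗  (c3,r4) ✓
Counterexamples (restrictor pairs failing the scope): 8.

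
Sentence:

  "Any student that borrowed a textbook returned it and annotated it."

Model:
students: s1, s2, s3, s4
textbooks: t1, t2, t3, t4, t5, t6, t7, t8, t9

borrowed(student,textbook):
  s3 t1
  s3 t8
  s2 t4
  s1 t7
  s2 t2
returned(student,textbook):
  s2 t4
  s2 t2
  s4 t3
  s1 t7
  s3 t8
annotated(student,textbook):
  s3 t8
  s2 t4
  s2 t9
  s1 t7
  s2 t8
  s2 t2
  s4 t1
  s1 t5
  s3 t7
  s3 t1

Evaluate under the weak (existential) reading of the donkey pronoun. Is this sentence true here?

"it" takes "a textbook" as antecedent — a donkey pronoun bound across the clause boundary.
Weak reading: every student s with some borrowed-textbook has at least one borrowed-textbook t such that returned(s,t) ∧ annotated(s,t).
Per student: s1:✓  s2:✓  s3:✓
Every student in the restrictor has a witness.

True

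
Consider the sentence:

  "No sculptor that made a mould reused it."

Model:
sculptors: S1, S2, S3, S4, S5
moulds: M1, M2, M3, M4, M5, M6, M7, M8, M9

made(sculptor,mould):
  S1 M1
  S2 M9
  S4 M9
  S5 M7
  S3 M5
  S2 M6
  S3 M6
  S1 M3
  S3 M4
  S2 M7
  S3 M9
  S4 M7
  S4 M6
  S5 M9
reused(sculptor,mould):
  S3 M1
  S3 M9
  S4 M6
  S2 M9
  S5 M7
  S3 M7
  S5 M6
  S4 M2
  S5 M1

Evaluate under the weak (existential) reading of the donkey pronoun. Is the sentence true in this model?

False

"it" takes "a mould" as antecedent — a donkey pronoun bound across the clause boundary.
Truth condition: for no (s,m) with made(s,m) does reused(s,m) hold.
Restrictor pairs — does the scope hold? (S1,M1):fails  (S1,M3):fails  (S2,M6):fails  (S2,M7):fails  (S2,M9):holds  (S3,M4):fails  (S3,M5):fails  (S3,M6):fails  (S3,M9):holds  (S4,M6):holds  (S4,M7):fails  (S4,M9):fails  (S5,M7):holds  (S5,M9):fails
Scope holds for 4 pair(s), so the sentence is false.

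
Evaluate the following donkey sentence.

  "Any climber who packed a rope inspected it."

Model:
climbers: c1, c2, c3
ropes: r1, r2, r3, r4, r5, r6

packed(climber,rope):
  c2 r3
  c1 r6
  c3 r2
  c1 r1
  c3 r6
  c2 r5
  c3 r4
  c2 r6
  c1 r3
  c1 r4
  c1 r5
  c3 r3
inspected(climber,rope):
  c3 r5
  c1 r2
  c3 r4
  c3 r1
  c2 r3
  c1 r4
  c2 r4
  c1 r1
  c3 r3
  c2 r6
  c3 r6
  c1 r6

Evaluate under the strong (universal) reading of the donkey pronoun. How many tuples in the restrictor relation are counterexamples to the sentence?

"it" takes "a rope" as antecedent — a donkey pronoun bound across the clause boundary.
Strong reading: for every (c,r) with packed(c,r), inspected(c,r).
Restrictor pairs: (c1,r1) ✓  (c1,r3) ✗  (c1,r4) ✓  (c1,r5) ✗  (c1,r6) ✓  (c2,r3) ✓  (c2,r5) ✗  (c2,r6) ✓  (c3,r2) ✗  (c3,r3) ✓  (c3,r4) ✓  (c3,r6) ✓
Counterexamples (restrictor pairs failing the scope): 4.

4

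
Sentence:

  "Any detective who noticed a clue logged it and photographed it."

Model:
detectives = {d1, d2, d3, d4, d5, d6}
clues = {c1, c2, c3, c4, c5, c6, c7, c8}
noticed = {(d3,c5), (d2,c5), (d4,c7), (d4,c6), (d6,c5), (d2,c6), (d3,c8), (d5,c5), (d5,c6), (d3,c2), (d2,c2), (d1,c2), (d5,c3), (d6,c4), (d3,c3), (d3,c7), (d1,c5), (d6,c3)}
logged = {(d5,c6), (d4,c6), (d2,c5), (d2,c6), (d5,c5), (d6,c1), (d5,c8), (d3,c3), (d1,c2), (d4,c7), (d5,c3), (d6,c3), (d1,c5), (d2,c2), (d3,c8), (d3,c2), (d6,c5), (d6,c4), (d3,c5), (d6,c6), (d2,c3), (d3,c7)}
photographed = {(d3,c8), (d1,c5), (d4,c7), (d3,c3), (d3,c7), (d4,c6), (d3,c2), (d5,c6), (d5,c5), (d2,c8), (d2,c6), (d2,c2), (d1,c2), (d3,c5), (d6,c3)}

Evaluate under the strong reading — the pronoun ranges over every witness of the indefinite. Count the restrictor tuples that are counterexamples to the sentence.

4

"it" takes "a clue" as antecedent — a donkey pronoun bound across the clause boundary.
Strong reading: for every (d,c) with noticed(d,c), logged(d,c) ∧ photographed(d,c).
Restrictor pairs: (d1,c2) ✓  (d1,c5) ✓  (d2,c2) ✓  (d2,c5) ✗  (d2,c6) ✓  (d3,c2) ✓  (d3,c3) ✓  (d3,c5) ✓  (d3,c7) ✓  (d3,c8) ✓  (d4,c6) ✓  (d4,c7) ✓  (d5,c3) ✗  (d5,c5) ✓  (d5,c6) ✓  (d6,c3) ✓  (d6,c4) ✗  (d6,c5) ✗
Counterexamples (restrictor pairs failing the scope): 4.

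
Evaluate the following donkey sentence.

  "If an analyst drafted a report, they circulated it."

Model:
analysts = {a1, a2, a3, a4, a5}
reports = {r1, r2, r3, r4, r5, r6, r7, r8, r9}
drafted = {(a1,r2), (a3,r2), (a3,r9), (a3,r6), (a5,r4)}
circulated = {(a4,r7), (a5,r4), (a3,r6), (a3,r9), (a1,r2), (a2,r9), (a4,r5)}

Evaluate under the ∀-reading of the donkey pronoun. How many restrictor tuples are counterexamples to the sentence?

1

"it" takes "a report" as antecedent — a donkey pronoun bound across the clause boundary.
Strong reading: for every (a,r) with drafted(a,r), circulated(a,r).
Restrictor pairs: (a1,r2) ✓  (a3,r2) ✗  (a3,r6) ✓  (a3,r9) ✓  (a5,r4) ✓
Counterexamples (restrictor pairs failing the scope): 1.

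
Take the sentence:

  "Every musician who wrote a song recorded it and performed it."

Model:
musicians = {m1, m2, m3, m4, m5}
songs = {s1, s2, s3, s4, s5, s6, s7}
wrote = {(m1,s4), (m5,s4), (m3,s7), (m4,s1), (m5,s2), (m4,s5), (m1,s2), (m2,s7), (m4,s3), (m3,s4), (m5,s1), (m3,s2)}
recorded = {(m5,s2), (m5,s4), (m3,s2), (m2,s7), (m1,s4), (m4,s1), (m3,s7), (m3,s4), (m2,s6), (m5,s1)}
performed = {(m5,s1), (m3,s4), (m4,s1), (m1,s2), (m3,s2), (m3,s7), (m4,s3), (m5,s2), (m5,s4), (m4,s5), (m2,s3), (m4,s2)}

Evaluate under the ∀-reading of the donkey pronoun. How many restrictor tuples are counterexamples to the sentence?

"it" takes "a song" as antecedent — a donkey pronoun bound across the clause boundary.
Strong reading: for every (m,s) with wrote(m,s), recorded(m,s) ∧ performed(m,s).
Restrictor pairs: (m1,s2) ✗  (m1,s4) ✗  (m2,s7) ✗  (m3,s2) ✓  (m3,s4) ✓  (m3,s7) ✓  (m4,s1) ✓  (m4,s3) ✗  (m4,s5) ✗  (m5,s1) ✓  (m5,s2) ✓  (m5,s4) ✓
Counterexamples (restrictor pairs failing the scope): 5.

5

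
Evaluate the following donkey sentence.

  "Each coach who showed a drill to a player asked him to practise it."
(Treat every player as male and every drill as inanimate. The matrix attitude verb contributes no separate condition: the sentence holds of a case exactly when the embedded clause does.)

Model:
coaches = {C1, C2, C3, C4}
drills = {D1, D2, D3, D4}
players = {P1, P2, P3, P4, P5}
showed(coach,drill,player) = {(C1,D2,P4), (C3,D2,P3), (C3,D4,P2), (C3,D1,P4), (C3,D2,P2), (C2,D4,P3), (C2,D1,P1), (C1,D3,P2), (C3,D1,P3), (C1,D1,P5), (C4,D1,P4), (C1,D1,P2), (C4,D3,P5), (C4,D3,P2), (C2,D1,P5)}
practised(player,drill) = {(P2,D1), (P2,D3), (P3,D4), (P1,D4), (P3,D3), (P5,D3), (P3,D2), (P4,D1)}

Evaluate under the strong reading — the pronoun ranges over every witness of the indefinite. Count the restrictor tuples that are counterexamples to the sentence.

7

"him" takes "a player" as antecedent and "it" takes "a drill"; both are donkey pronouns co-varying with the restrictor.
Strong reading: for every (c,d,p) with showed(c,d,p), practised(p,d).
Restrictor triples: (C1,D1,P2)→practised(P2,D1) ✓  (C1,D1,P5)→practised(P5,D1) ✗  (C1,D2,P4)→practised(P4,D2) ✗  (C1,D3,P2)→practised(P2,D3) ✓  (C2,D1,P1)→practised(P1,D1) ✗  (C2,D1,P5)→practised(P5,D1) ✗  (C2,D4,P3)→practised(P3,D4) ✓  (C3,D1,P3)→practised(P3,D1) ✗  (C3,D1,P4)→practised(P4,D1) ✓  (C3,D2,P2)→practised(P2,D2) ✗  (C3,D2,P3)→practised(P3,D2) ✓  (C3,D4,P2)→practised(P2,D4) ✗  (C4,D1,P4)→practised(P4,D1) ✓  (C4,D3,P2)→practised(P2,D3) ✓  (C4,D3,P5)→practised(P5,D3) ✓
Counterexamples (restrictor triples failing the scope): 7.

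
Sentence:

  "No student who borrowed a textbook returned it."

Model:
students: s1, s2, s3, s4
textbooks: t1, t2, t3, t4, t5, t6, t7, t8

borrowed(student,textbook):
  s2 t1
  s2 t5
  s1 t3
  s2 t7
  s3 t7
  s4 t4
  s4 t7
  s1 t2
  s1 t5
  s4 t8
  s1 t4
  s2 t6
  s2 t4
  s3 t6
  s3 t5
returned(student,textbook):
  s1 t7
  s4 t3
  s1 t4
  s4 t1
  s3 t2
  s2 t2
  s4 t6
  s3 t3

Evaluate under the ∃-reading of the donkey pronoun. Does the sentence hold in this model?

False

"it" takes "a textbook" as antecedent — a donkey pronoun bound across the clause boundary.
Truth condition: for no (s,t) with borrowed(s,t) does returned(s,t) hold.
Restrictor pairs — does the scope hold? (s1,t2):fails  (s1,t3):fails  (s1,t4):holds  (s1,t5):fails  (s2,t1):fails  (s2,t4):fails  (s2,t5):fails  (s2,t6):fails  (s2,t7):fails  (s3,t5):fails  (s3,t6):fails  (s3,t7):fails  (s4,t4):fails  (s4,t7):fails  (s4,t8):fails
Scope holds for 1 pair(s), so the sentence is false.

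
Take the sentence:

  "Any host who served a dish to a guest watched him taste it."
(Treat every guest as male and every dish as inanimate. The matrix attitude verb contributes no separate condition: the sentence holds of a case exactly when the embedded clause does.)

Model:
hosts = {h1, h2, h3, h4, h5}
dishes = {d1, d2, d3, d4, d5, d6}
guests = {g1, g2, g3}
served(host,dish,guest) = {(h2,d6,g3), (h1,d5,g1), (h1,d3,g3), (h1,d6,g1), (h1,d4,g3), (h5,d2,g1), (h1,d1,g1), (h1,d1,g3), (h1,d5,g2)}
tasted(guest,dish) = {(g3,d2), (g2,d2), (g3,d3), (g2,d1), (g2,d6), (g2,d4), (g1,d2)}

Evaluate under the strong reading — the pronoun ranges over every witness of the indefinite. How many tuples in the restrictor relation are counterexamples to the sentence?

"him" takes "a guest" as antecedent and "it" takes "a dish"; both are donkey pronouns co-varying with the restrictor.
Strong reading: for every (h,d,g) with served(h,d,g), tasted(g,d).
Restrictor triples: (h1,d1,g1)→tasted(g1,d1) ✗  (h1,d1,g3)→tasted(g3,d1) ✗  (h1,d3,g3)→tasted(g3,d3) ✓  (h1,d4,g3)→tasted(g3,d4) ✗  (h1,d5,g1)→tasted(g1,d5) ✗  (h1,d5,g2)→tasted(g2,d5) ✗  (h1,d6,g1)→tasted(g1,d6) ✗  (h2,d6,g3)→tasted(g3,d6) ✗  (h5,d2,g1)→tasted(g1,d2) ✓
Counterexamples (restrictor triples failing the scope): 7.

7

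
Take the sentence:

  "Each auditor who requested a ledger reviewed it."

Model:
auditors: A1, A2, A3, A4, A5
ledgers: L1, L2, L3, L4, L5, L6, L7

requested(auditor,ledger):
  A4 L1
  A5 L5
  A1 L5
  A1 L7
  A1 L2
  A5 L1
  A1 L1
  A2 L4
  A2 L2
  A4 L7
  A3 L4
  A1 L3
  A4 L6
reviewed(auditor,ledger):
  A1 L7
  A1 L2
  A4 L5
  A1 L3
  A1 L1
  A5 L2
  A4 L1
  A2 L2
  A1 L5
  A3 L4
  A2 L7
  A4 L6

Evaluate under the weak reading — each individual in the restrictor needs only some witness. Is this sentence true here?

"it" takes "a ledger" as antecedent — a donkey pronoun bound across the clause boundary.
Weak reading: every auditor a with some requested-ledger has at least one requested-ledger l such that reviewed(a,l).
Per auditor: A1:✓  A2:✓  A3:✓  A4:✓  A5:✗
A5 has no witness among its requested-ledgers.

False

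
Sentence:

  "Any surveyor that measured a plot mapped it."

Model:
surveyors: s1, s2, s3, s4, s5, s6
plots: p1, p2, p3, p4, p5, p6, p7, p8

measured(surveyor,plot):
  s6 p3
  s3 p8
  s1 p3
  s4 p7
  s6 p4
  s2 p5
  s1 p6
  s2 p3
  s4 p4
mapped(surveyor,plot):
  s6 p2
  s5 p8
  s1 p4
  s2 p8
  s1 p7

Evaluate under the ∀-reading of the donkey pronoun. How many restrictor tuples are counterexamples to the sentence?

9

"it" takes "a plot" as antecedent — a donkey pronoun bound across the clause boundary.
Strong reading: for every (s,p) with measured(s,p), mapped(s,p).
Restrictor pairs: (s1,p3) ✗  (s1,p6) ✗  (s2,p3) ✗  (s2,p5) ✗  (s3,p8) ✗  (s4,p4) ✗  (s4,p7) ✗  (s6,p3) ✗  (s6,p4) ✗
Counterexamples (restrictor pairs failing the scope): 9.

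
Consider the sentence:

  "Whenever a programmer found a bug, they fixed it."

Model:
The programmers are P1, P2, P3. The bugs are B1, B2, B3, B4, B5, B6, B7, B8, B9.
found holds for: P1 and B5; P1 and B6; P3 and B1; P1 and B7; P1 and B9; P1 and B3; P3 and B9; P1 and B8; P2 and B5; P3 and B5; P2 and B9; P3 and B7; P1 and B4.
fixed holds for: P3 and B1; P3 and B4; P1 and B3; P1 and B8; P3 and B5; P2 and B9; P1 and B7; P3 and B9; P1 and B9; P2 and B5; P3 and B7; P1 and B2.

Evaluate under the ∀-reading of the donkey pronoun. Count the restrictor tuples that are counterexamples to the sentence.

"it" takes "a bug" as antecedent — a donkey pronoun bound across the clause boundary.
Strong reading: for every (p,b) with found(p,b), fixed(p,b).
Restrictor pairs: (P1,B3) ✓  (P1,B4) ✗  (P1,B5) ✗  (P1,B6) ✗  (P1,B7) ✓  (P1,B8) ✓  (P1,B9) ✓  (P2,B5) ✓  (P2,B9) ✓  (P3,B1) ✓  (P3,B5) ✓  (P3,B7) ✓  (P3,B9) ✓
Counterexamples (restrictor pairs failing the scope): 3.

3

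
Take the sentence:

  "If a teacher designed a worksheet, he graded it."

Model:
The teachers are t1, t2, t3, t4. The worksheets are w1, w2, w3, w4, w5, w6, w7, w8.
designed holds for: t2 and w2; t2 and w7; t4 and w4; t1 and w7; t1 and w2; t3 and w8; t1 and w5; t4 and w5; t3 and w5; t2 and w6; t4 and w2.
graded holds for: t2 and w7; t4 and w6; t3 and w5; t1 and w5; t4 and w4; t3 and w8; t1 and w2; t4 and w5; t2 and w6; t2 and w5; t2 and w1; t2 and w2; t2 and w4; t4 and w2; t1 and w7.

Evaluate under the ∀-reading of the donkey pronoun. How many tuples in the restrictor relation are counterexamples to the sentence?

0

"it" takes "a worksheet" as antecedent — a donkey pronoun bound across the clause boundary.
Strong reading: for every (t,w) with designed(t,w), graded(t,w).
Restrictor pairs: (t1,w2) ✓  (t1,w5) ✓  (t1,w7) ✓  (t2,w2) ✓  (t2,w6) ✓  (t2,w7) ✓  (t3,w5) ✓  (t3,w8) ✓  (t4,w2) ✓  (t4,w4) ✓  (t4,w5) ✓
Counterexamples (restrictor pairs failing the scope): 0.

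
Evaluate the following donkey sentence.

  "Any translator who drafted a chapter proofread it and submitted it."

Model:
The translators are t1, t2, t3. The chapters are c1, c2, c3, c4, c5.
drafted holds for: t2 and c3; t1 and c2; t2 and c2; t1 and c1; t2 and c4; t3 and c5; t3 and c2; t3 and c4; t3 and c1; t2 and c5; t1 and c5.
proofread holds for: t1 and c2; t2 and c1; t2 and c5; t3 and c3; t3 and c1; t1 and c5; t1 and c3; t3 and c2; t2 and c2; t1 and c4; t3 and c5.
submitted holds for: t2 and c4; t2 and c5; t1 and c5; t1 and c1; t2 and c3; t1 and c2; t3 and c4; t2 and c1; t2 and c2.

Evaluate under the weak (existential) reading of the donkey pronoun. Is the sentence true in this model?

"it" takes "a chapter" as antecedent — a donkey pronoun bound across the clause boundary.
Weak reading: every translator t with some drafted-chapter has at least one drafted-chapter c such that proofread(t,c) ∧ submitted(t,c).
Per translator: t1:✓  t2:✓  t3:✗
t3 has no witness among its drafted-chapters.

False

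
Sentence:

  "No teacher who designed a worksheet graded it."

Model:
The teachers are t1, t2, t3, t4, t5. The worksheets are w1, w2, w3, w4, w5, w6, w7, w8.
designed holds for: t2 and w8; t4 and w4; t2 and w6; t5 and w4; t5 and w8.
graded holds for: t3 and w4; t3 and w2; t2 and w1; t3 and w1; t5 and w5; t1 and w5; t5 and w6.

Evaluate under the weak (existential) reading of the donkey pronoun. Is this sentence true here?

True

"it" takes "a worksheet" as antecedent — a donkey pronoun bound across the clause boundary.
Truth condition: for no (t,w) with designed(t,w) does graded(t,w) hold.
Restrictor pairs — does the scope hold? (t2,w6):fails  (t2,w8):fails  (t4,w4):fails  (t5,w4):fails  (t5,w8):fails
Scope holds for no restrictor pair, so the sentence is true.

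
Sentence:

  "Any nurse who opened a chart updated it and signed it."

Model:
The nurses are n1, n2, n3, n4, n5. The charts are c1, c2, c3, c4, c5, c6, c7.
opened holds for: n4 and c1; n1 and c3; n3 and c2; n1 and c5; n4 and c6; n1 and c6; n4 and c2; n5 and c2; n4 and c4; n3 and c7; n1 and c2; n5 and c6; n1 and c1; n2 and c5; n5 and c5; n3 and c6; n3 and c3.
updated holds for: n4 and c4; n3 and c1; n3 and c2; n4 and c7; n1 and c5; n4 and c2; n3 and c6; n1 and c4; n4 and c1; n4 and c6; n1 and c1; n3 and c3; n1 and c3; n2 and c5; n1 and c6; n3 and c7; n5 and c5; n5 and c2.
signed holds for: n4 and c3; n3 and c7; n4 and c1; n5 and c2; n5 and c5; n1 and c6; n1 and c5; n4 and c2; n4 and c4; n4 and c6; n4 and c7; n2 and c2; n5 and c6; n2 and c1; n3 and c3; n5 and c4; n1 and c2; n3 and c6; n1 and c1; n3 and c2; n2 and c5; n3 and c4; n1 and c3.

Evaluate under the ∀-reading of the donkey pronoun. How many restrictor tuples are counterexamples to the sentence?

"it" takes "a chart" as antecedent — a donkey pronoun bound across the clause boundary.
Strong reading: for every (n,c) with opened(n,c), updated(n,c) ∧ signed(n,c).
Restrictor pairs: (n1,c1) ✓  (n1,c2) ✗  (n1,c3) ✓  (n1,c5) ✓  (n1,c6) ✓  (n2,c5) ✓  (n3,c2) ✓  (n3,c3) ✓  (n3,c6) ✓  (n3,c7) ✓  (n4,c1) ✓  (n4,c2) ✓  (n4,c4) ✓  (n4,c6) ✓  (n5,c2) ✓  (n5,c5) ✓  (n5,c6) ✗
Counterexamples (restrictor pairs failing the scope): 2.

2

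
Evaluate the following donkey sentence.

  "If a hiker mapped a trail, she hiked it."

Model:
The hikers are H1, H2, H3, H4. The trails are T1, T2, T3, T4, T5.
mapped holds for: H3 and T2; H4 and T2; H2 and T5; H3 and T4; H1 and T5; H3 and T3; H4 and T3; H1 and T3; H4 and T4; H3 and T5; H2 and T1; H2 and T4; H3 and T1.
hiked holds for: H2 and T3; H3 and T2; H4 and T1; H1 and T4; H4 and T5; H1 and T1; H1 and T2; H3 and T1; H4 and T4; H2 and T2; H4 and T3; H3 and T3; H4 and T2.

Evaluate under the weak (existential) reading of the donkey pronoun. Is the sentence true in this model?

"it" takes "a trail" as antecedent — a donkey pronoun bound across the clause boundary.
Weak reading: every hiker h with some mapped-trail has at least one mapped-trail t such that hiked(h,t).
Per hiker: H1:✗  H2:✗  H3:✓  H4:✓
H1 has no witness among its mapped-trails.

False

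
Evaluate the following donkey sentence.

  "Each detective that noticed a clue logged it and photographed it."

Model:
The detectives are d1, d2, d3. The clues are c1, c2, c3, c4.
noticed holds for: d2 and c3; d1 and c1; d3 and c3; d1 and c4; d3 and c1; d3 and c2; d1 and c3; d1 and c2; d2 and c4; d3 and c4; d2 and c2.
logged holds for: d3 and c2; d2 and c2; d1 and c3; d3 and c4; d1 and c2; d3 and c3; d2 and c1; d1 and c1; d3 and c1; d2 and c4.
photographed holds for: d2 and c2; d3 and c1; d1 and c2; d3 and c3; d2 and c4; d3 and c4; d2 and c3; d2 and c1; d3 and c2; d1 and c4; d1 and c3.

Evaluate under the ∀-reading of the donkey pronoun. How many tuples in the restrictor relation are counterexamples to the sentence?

3

"it" takes "a clue" as antecedent — a donkey pronoun bound across the clause boundary.
Strong reading: for every (d,c) with noticed(d,c), logged(d,c) ∧ photographed(d,c).
Restrictor pairs: (d1,c1) ✗  (d1,c2) ✓  (d1,c3) ✓  (d1,c4) ✗  (d2,c2) ✓  (d2,c3) ✗  (d2,c4) ✓  (d3,c1) ✓  (d3,c2) ✓  (d3,c3) ✓  (d3,c4) ✓
Counterexamples (restrictor pairs failing the scope): 3.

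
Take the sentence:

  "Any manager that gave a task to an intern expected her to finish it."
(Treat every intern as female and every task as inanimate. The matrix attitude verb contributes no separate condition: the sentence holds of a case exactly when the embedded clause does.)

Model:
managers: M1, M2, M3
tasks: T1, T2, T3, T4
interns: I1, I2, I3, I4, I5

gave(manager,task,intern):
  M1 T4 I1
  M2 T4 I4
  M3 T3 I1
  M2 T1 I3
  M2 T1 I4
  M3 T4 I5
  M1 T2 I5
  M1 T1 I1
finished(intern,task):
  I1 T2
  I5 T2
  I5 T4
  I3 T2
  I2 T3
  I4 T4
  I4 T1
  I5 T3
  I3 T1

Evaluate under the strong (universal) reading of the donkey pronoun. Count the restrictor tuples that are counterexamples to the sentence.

"her" takes "an intern" as antecedent and "it" takes "a task"; both are donkey pronouns co-varying with the restrictor.
Strong reading: for every (m,t,i) with gave(m,t,i), finished(i,t).
Restrictor triples: (M1,T1,I1)→finished(I1,T1) ✗  (M1,T2,I5)→finished(I5,T2) ✓  (M1,T4,I1)→finished(I1,T4) ✗  (M2,T1,I3)→finished(I3,T1) ✓  (M2,T1,I4)→finished(I4,T1) ✓  (M2,T4,I4)→finished(I4,T4) ✓  (M3,T3,I1)→finished(I1,T3) ✗  (M3,T4,I5)→finished(I5,T4) ✓
Counterexamples (restrictor triples failing the scope): 3.

3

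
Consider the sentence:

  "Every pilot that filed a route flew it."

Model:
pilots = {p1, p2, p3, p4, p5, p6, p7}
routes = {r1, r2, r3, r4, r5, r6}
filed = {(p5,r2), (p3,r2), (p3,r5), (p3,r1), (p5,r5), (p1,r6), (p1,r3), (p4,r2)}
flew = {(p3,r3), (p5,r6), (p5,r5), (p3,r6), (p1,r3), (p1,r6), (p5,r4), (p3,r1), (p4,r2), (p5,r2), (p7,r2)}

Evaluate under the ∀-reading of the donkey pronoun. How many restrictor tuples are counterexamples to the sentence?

"it" takes "a route" as antecedent — a donkey pronoun bound across the clause boundary.
Strong reading: for every (p,r) with filed(p,r), flew(p,r).
Restrictor pairs: (p1,r3) ✓  (p1,r6) ✓  (p3,r1) ✓  (p3,r2) ✗  (p3,r5) ✗  (p4,r2) ✓  (p5,r2) ✓  (p5,r5) ✓
Counterexamples (restrictor pairs failing the scope): 2.

2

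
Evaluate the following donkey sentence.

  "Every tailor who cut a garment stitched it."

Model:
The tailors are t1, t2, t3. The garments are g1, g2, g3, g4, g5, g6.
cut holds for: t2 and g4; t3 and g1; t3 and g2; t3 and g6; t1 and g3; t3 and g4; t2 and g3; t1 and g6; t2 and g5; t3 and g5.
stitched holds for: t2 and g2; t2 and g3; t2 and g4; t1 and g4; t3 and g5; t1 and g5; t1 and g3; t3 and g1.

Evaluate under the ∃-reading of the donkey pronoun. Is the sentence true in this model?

"it" takes "a garment" as antecedent — a donkey pronoun bound across the clause boundary.
Weak reading: every tailor t with some cut-garment has at least one cut-garment g such that stitched(t,g).
Per tailor: t1:✓  t2:✓  t3:✓
Every tailor in the restrictor has a witness.

True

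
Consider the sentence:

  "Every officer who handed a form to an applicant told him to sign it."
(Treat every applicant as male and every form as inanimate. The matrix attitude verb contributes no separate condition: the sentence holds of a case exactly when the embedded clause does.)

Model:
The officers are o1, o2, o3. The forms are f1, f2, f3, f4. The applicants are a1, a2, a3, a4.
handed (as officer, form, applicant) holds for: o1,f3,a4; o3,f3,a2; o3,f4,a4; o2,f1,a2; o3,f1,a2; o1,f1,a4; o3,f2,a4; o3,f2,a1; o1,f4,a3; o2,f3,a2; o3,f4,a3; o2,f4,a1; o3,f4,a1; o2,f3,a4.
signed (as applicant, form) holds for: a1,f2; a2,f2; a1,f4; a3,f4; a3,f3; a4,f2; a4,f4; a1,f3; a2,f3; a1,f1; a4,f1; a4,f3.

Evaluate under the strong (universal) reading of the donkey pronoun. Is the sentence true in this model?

False

"him" takes "an applicant" as antecedent and "it" takes "a form"; both are donkey pronouns co-varying with the restrictor.
Strong reading: for every (o,f,a) with handed(o,f,a), signed(a,f).
Restrictor triples: (o1,f1,a4)→signed(a4,f1) ✓  (o1,f3,a4)→signed(a4,f3) ✓  (o1,f4,a3)→signed(a3,f4) ✓  (o2,f1,a2)→signed(a2,f1) ✗  (o2,f3,a2)→signed(a2,f3) ✓  (o2,f3,a4)→signed(a4,f3) ✓  (o2,f4,a1)→signed(a1,f4) ✓  (o3,f1,a2)→signed(a2,f1) ✗  (o3,f2,a1)→signed(a1,f2) ✓  (o3,f2,a4)→signed(a4,f2) ✓  (o3,f3,a2)→signed(a2,f3) ✓  (o3,f4,a1)→signed(a1,f4) ✓  (o3,f4,a3)→signed(a3,f4) ✓  (o3,f4,a4)→signed(a4,f4) ✓
Counterexample: (o2,f1,a2) — signed(a2,f1) does not hold.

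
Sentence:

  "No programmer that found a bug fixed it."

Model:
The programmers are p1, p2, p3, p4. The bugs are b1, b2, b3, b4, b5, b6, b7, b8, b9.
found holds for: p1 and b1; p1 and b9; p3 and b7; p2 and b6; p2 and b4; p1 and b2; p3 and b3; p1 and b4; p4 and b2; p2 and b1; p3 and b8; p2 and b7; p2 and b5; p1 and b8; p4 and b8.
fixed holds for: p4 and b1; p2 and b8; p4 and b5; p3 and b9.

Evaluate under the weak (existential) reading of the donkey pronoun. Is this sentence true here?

True

"it" takes "a bug" as antecedent — a donkey pronoun bound across the clause boundary.
Truth condition: for no (p,b) with found(p,b) does fixed(p,b) hold.
Restrictor pairs — does the scope hold? (p1,b1):fails  (p1,b2):fails  (p1,b4):fails  (p1,b8):fails  (p1,b9):fails  (p2,b1):fails  (p2,b4):fails  (p2,b5):fails  (p2,b6):fails  (p2,b7):fails  (p3,b3):fails  (p3,b7):fails  (p3,b8):fails  (p4,b2):fails  (p4,b8):fails
Scope holds for no restrictor pair, so the sentence is true.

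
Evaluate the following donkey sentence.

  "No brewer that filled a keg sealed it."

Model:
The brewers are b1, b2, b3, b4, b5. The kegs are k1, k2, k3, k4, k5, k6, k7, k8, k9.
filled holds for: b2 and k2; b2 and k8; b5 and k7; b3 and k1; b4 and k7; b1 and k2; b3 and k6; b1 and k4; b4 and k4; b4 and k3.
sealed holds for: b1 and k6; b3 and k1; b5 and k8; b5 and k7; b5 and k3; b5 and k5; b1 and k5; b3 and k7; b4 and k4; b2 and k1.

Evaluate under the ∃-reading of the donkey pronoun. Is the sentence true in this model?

False

"it" takes "a keg" as antecedent — a donkey pronoun bound across the clause boundary.
Truth condition: for no (b,k) with filled(b,k) does sealed(b,k) hold.
Restrictor pairs — does the scope hold? (b1,k2):fails  (b1,k4):fails  (b2,k2):fails  (b2,k8):fails  (b3,k1):holds  (b3,k6):fails  (b4,k3):fails  (b4,k4):holds  (b4,k7):fails  (b5,k7):holds
Scope holds for 3 pair(s), so the sentence is false.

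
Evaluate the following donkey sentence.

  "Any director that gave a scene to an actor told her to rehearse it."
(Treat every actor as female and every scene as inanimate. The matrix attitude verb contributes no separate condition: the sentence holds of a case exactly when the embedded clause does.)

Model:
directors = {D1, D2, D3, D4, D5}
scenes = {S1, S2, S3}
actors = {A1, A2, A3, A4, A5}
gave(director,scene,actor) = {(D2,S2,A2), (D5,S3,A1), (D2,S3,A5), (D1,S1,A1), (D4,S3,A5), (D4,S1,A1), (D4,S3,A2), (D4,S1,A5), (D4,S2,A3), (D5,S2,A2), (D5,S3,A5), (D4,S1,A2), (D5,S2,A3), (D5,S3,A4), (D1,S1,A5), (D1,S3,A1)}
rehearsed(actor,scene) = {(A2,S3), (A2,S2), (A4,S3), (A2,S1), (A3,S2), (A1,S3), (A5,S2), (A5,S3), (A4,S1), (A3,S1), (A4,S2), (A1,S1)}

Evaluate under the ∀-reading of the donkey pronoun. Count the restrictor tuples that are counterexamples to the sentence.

"her" takes "an actor" as antecedent and "it" takes "a scene"; both are donkey pronouns co-varying with the restrictor.
Strong reading: for every (d,s,a) with gave(d,s,a), rehearsed(a,s).
Restrictor triples: (D1,S1,A1)→rehearsed(A1,S1) ✓  (D1,S1,A5)→rehearsed(A5,S1) ✗  (D1,S3,A1)→rehearsed(A1,S3) ✓  (D2,S2,A2)→rehearsed(A2,S2) ✓  (D2,S3,A5)→rehearsed(A5,S3) ✓  (D4,S1,A1)→rehearsed(A1,S1) ✓  (D4,S1,A2)→rehearsed(A2,S1) ✓  (D4,S1,A5)→rehearsed(A5,S1) ✗  (D4,S2,A3)→rehearsed(A3,S2) ✓  (D4,S3,A2)→rehearsed(A2,S3) ✓  (D4,S3,A5)→rehearsed(A5,S3) ✓  (D5,S2,A2)→rehearsed(A2,S2) ✓  (D5,S2,A3)→rehearsed(A3,S2) ✓  (D5,S3,A1)→rehearsed(A1,S3) ✓  (D5,S3,A4)→rehearsed(A4,S3) ✓  (D5,S3,A5)→rehearsed(A5,S3) ✓
Counterexamples (restrictor triples failing the scope): 2.

2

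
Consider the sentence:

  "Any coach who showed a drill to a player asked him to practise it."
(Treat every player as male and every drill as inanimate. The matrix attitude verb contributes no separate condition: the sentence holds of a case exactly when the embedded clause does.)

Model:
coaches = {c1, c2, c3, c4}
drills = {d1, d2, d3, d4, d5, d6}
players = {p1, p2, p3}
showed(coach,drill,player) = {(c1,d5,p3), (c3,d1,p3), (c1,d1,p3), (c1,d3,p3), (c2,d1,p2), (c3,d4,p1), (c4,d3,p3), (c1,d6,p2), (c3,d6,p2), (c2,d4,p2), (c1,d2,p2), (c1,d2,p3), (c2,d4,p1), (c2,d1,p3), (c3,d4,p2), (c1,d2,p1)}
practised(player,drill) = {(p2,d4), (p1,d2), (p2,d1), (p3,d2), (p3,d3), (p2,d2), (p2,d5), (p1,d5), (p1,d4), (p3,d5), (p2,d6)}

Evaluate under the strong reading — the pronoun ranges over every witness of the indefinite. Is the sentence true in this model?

False

"him" takes "a player" as antecedent and "it" takes "a drill"; both are donkey pronouns co-varying with the restrictor.
Strong reading: for every (c,d,p) with showed(c,d,p), practised(p,d).
Restrictor triples: (c1,d1,p3)→practised(p3,d1) ✗  (c1,d2,p1)→practised(p1,d2) ✓  (c1,d2,p2)→practised(p2,d2) ✓  (c1,d2,p3)→practised(p3,d2) ✓  (c1,d3,p3)→practised(p3,d3) ✓  (c1,d5,p3)→practised(p3,d5) ✓  (c1,d6,p2)→practised(p2,d6) ✓  (c2,d1,p2)→practised(p2,d1) ✓  (c2,d1,p3)→practised(p3,d1) ✗  (c2,d4,p1)→practised(p1,d4) ✓  (c2,d4,p2)→practised(p2,d4) ✓  (c3,d1,p3)→practised(p3,d1) ✗  (c3,d4,p1)→practised(p1,d4) ✓  (c3,d4,p2)→practised(p2,d4) ✓  (c3,d6,p2)→practised(p2,d6) ✓  (c4,d3,p3)→practised(p3,d3) ✓
Counterexample: (c1,d1,p3) — practised(p3,d1) does not hold.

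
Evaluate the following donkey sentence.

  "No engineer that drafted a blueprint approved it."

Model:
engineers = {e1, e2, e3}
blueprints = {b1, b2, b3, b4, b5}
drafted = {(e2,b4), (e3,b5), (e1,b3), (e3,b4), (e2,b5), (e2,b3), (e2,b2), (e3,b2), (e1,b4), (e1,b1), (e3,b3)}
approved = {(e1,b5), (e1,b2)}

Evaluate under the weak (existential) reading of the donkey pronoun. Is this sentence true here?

True

"it" takes "a blueprint" as antecedent — a donkey pronoun bound across the clause boundary.
Truth condition: for no (e,b) with drafted(e,b) does approved(e,b) hold.
Restrictor pairs — does the scope hold? (e1,b1):fails  (e1,b3):fails  (e1,b4):fails  (e2,b2):fails  (e2,b3):fails  (e2,b4):fails  (e2,b5):fails  (e3,b2):fails  (e3,b3):fails  (e3,b4):fails  (e3,b5):fails
Scope holds for no restrictor pair, so the sentence is true.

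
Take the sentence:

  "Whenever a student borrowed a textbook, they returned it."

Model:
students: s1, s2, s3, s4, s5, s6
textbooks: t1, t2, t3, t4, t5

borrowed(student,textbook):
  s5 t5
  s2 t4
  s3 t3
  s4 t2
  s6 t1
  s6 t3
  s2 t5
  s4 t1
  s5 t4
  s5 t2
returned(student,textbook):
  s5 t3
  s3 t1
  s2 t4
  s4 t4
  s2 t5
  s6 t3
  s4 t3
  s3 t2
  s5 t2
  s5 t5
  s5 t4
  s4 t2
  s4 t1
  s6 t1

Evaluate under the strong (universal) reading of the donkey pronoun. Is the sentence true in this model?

"it" takes "a textbook" as antecedent — a donkey pronoun bound across the clause boundary.
Strong reading: for every (s,t) with borrowed(s,t), returned(s,t).
Restrictor pairs: (s2,t4) ✓  (s2,t5) ✓  (s3,t3) ✗  (s4,t1) ✓  (s4,t2) ✓  (s5,t2) ✓  (s5,t4) ✓  (s5,t5) ✓  (s6,t1) ✓  (s6,t3) ✓
Counterexample: (s3,t3) is in borrowed but fails the scope.

False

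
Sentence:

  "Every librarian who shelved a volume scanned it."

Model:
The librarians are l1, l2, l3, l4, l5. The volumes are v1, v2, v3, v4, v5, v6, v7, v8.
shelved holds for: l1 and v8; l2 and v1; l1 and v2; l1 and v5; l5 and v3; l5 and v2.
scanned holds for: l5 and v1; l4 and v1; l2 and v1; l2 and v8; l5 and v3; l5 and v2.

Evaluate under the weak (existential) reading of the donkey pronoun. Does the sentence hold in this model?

"it" takes "a volume" as antecedent — a donkey pronoun bound across the clause boundary.
Weak reading: every librarian l with some shelved-volume has at least one shelved-volume v such that scanned(l,v).
Per librarian: l1:✗  l2:✓  l5:✓
l1 has no witness among its shelved-volumes.

False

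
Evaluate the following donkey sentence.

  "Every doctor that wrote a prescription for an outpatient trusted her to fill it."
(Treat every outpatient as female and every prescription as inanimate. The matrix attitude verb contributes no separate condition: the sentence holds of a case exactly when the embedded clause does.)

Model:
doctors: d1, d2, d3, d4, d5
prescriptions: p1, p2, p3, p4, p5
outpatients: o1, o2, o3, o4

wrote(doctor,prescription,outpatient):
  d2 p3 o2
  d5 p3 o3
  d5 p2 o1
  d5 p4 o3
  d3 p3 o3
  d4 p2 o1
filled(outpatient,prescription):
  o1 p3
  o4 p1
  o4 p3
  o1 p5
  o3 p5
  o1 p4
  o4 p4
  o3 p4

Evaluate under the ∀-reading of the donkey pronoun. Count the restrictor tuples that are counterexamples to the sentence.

5

"her" takes "an outpatient" as antecedent and "it" takes "a prescription"; both are donkey pronouns co-varying with the restrictor.
Strong reading: for every (d,p,o) with wrote(d,p,o), filled(o,p).
Restrictor triples: (d2,p3,o2)→filled(o2,p3) ✗  (d3,p3,o3)→filled(o3,p3) ✗  (d4,p2,o1)→filled(o1,p2) ✗  (d5,p2,o1)→filled(o1,p2) ✗  (d5,p3,o3)→filled(o3,p3) ✗  (d5,p4,o3)→filled(o3,p4) ✓
Counterexamples (restrictor triples failing the scope): 5.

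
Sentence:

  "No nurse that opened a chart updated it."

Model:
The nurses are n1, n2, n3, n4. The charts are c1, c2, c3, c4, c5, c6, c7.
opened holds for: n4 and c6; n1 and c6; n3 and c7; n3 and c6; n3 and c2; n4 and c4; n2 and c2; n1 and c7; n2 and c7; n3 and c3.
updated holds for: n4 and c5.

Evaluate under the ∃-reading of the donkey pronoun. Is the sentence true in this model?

"it" takes "a chart" as antecedent — a donkey pronoun bound across the clause boundary.
Truth condition: for no (n,c) with opened(n,c) does updated(n,c) hold.
Restrictor pairs — does the scope hold? (n1,c6):fails  (n1,c7):fails  (n2,c2):fails  (n2,c7):fails  (n3,c2):fails  (n3,c3):fails  (n3,c6):fails  (n3,c7):fails  (n4,c4):fails  (n4,c6):fails
Scope holds for no restrictor pair, so the sentence is true.

True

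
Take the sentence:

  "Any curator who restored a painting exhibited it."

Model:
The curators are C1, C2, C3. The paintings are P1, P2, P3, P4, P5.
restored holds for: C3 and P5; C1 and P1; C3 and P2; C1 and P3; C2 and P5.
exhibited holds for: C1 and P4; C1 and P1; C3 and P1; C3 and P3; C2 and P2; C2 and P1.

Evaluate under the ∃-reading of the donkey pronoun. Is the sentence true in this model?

False

"it" takes "a painting" as antecedent — a donkey pronoun bound across the clause boundary.
Weak reading: every curator c with some restored-painting has at least one restored-painting p such that exhibited(c,p).
Per curator: C1:✓  C2:✗  C3:✗
C2 has no witness among its restored-paintings.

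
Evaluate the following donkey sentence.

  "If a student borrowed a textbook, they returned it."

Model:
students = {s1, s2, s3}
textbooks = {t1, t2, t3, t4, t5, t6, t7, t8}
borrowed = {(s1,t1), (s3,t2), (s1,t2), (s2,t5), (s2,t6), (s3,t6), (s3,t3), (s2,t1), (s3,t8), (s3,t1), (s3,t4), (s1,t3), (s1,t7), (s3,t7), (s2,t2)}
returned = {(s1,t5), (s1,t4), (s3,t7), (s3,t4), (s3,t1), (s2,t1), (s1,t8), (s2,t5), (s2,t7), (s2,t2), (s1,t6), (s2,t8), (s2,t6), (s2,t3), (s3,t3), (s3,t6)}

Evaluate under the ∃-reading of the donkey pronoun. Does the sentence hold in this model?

"it" takes "a textbook" as antecedent — a donkey pronoun bound across the clause boundary.
Weak reading: every student s with some borrowed-textbook has at least one borrowed-textbook t such that returned(s,t).
Per student: s1:✗  s2:✓  s3:✓
s1 has no witness among its borrowed-textbooks.

False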